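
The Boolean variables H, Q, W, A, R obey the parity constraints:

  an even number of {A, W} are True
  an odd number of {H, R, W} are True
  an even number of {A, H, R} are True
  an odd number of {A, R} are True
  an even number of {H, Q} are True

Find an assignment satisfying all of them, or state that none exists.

Adding constraints 1, 2, 3 mod 2: every variable appears an even number of times on the left, so the left side is 0.
But the right sides sum to 1 (mod 2). 0 ≠ 1 — the system is inconsistent.

No satisfying assignment exists.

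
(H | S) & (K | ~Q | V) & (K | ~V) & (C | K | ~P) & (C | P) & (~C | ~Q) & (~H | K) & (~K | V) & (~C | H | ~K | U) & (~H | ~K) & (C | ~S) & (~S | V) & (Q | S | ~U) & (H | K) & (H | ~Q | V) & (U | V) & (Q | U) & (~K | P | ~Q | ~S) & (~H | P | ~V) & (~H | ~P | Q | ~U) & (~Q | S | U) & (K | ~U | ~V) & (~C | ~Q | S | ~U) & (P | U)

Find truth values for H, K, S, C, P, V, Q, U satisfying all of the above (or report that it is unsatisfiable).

H = False, K = True, S = True, C = True, P = False, V = True, Q = False, U = True

Set H = False.
  then (H | S) forces S = True.
  then (C | ~S) forces C = True.
  then (~S | V) forces V = True.
  then (H | K) forces K = True.
  then (~C | ~Q) forces Q = False.
  then (~C | H | ~K | U) forces U = True.
Set P = False.
All clauses satisfied.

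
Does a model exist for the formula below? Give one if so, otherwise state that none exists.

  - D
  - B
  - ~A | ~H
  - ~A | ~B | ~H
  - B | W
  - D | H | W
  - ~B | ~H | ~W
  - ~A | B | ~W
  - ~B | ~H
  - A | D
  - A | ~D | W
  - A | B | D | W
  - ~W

Unit clause (D) forces D = True.
Unit clause (B) forces B = True.
In (~B | ~H) only ~H is left, so H = False.
Unit clause (~W) forces W = False.
In (A | ~D | W) only A is left, so A = True.
All clauses satisfied.

D: True; H: False; A: True; B: True; W: False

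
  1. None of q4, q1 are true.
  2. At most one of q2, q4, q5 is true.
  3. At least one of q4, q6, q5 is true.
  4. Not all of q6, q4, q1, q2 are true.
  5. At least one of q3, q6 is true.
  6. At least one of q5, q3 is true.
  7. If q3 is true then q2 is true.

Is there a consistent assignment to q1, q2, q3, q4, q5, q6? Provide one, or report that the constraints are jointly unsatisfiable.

q1=F, q2=T, q3=T, q4=F, q5=F, q6=T

  (1) {q4, q1}: 0 true — none ✓
  (2) {q2, q4, q5}: 1 true — at most one ✓
  (3) {q4, q6, q5}: 1 true — at least one ✓
  (4) {q6, q4, q1, q2}: 2/4 true — not all ✓
  (5) {q3, q6}: 2 true — at least one ✓
  (6) {q5, q3}: 1 true — at least one ✓
  (7) q3=T ⇒ q2: T ✓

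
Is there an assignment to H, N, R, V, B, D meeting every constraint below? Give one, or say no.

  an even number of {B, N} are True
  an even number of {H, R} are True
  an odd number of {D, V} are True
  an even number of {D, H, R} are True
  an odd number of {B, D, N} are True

The formula is unsatisfiable.

Adding constraints 1, 2, 4, 5 mod 2: every variable appears an even number of times on the left, so the left side is 0.
But the right sides sum to 1 (mod 2). 0 ≠ 1 — the system is inconsistent.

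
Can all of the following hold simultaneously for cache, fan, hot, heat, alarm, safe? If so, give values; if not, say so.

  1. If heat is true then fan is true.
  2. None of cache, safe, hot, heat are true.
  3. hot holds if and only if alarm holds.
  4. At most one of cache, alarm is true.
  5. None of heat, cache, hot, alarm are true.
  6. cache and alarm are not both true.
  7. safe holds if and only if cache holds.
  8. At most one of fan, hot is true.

cache = False; fan = True; hot = False; heat = False; alarm = False; safe = False

  (1) heat=F ⇒ fan: vacuous ✓
  (2) {cache, safe, hot, heat}: 0 true — none ✓
  (3) hot=F, alarm=F — same ✓
  (4) {cache, alarm}: 0 true — at most one ✓
  (5) {heat, cache, hot, alarm}: 0 true — none ✓
  (6) cache=F, alarm=F — not both ✓
  (7) safe=F, cache=F — same ✓
  (8) {fan, hot}: 1 true — at most one ✓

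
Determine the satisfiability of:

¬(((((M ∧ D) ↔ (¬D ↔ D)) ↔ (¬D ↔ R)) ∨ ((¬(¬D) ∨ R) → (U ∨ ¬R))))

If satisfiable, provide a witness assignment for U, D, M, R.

U=F; D=T; M=F; R=T

  ¬(((((M ∧ D) ↔ (¬D ↔ D)) ↔ (¬D ↔ R)) ∨ ((¬(¬D) ∨ R) → (U ∨ ¬R)))) = True
    (((M ∧ D) ↔ (¬D ↔ D)) ↔ (¬D ↔ R)) ∨ ((¬(¬D) ∨ R) → (U ∨ ¬R)) = False
      ((M ∧ D) ↔ (¬D ↔ D)) ↔ (¬D ↔ R) = False
        (M ∧ D) ↔ (¬D ↔ D) = True
          M ∧ D = False
          ¬D ↔ D = False
            ¬D = False
        ¬D ↔ R = False
          ¬D = False
      (¬(¬D) ∨ R) → (U ∨ ¬R) = False
        ¬(¬D) ∨ R = True
          ¬(¬D) = True
            ¬D = False
        U ∨ ¬R = False
          ¬R = False
The formula evaluates to True.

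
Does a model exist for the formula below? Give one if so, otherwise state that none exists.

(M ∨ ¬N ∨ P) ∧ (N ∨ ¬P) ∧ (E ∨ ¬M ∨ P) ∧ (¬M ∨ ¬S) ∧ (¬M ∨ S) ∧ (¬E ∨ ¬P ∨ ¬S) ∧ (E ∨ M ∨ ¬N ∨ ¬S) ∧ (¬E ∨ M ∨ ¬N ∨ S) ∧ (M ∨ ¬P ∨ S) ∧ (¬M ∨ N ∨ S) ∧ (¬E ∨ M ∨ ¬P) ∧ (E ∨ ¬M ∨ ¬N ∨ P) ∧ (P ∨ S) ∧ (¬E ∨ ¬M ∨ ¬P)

Set N = False.
  then (N ∨ ¬P) forces P = False.
  then (P ∨ S) forces S = True.
  then (¬M ∨ ¬S) forces M = False.
Set E = True.
All clauses satisfied.

N: False, S: True, P: False, E: True, M: False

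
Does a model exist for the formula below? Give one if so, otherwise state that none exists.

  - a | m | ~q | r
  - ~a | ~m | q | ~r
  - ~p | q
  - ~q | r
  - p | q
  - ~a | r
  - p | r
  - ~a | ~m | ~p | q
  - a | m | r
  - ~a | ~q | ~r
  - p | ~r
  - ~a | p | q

Try p = False:
  (p | q) forces q = True.
  (~q | r) forces r = True.
  clause (p | ~r) is falsified — backtrack.
So p = True.
  then (~p | q) forces q = True.
  then (~q | r) forces r = True.
  then (~a | ~q | ~r) forces a = False.
Set m = True.
All clauses satisfied.

p = True, a = False, q = True, r = True, m = True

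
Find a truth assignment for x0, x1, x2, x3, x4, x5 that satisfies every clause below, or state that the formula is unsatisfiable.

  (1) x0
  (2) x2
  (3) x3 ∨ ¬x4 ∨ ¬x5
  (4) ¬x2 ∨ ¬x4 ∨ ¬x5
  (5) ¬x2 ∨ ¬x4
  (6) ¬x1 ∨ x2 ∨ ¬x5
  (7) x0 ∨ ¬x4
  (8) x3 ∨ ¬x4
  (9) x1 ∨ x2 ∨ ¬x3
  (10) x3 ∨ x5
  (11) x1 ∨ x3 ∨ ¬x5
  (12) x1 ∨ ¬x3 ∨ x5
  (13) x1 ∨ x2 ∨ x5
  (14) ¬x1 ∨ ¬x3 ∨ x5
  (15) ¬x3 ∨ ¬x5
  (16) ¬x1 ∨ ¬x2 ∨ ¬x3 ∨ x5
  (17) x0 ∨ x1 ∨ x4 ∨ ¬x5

Unit clause (x0) forces x0 = True.
Unit clause (x2) forces x2 = True.
In (¬x2 ∨ ¬x4) only ¬x4 is left, so x4 = False.
Set x1 = True.
Try x3 = True:
  (¬x1 ∨ ¬x3 ∨ x5) forces x5 = True.
  clause (¬x3 ∨ ¬x5) is falsified — backtrack.
So x3 = False.
  then (x3 ∨ x5) forces x5 = True.
All clauses satisfied.

x0 = True; x1 = True; x2 = True; x3 = False; x4 = False; x5 = True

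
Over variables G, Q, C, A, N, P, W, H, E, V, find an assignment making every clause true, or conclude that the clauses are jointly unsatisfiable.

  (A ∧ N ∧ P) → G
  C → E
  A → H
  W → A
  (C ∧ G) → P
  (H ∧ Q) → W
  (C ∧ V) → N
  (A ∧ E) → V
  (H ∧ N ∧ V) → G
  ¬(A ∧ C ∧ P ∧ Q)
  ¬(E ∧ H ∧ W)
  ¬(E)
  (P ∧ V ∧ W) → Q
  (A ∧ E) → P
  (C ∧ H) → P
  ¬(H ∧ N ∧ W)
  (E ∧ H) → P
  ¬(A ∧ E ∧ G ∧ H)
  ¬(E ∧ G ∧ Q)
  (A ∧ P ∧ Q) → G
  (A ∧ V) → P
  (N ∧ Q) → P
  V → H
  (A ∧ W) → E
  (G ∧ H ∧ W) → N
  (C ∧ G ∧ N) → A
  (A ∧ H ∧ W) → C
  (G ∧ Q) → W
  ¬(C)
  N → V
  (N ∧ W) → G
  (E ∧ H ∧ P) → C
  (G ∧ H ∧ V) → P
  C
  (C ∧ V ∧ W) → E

Case C = True:
  Clause (¬C) is falsified — contradiction.
Case C = False:
  Clause (C) is falsified — contradiction.
Both cases fail, so the formula is unsatisfiable.

Unsatisfiable — no assignment works.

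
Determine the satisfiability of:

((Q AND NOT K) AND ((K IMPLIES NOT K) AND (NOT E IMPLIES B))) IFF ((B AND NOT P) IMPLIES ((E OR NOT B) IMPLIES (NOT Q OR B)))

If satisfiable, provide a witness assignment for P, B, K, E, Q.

P: True, B: False, K: False, E: True, Q: True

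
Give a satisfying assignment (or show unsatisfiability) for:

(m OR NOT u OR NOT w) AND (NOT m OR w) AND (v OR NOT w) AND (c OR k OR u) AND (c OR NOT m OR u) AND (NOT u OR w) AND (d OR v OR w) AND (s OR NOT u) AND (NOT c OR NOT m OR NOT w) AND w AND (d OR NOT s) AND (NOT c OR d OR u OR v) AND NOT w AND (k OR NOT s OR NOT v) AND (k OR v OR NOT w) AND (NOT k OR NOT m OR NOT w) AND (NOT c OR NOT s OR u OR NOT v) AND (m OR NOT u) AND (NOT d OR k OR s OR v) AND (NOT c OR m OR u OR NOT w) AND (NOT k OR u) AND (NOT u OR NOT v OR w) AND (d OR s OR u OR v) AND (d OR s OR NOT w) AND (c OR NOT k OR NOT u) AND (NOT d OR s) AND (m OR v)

No satisfying assignment exists.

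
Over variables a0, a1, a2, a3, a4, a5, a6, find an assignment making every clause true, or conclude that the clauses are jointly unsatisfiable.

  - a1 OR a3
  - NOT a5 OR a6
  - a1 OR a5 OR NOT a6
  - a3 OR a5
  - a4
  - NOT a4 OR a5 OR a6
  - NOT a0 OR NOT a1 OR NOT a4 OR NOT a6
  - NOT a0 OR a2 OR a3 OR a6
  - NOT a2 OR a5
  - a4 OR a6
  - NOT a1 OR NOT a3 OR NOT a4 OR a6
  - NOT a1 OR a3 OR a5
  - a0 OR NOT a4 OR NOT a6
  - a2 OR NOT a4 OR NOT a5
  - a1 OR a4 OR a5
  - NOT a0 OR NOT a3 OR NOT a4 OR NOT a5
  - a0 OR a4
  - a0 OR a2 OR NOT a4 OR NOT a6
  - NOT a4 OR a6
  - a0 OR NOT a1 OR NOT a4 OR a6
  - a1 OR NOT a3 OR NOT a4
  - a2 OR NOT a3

Case a4 = True:
  (NOT a4 OR a6) forces a6 = True.
  (a0 OR NOT a4 OR NOT a6) forces a0 = True.
  (NOT a0 OR NOT a1 OR NOT a4 OR NOT a6) forces a1 = False.
  (a1 OR a3) forces a3 = True.
  Clause (a1 OR NOT a3 OR NOT a4) is falsified — contradiction.
Case a4 = False:
  Clause (a4) is falsified — contradiction.
Both cases fail, so the formula is unsatisfiable.

Unsatisfiable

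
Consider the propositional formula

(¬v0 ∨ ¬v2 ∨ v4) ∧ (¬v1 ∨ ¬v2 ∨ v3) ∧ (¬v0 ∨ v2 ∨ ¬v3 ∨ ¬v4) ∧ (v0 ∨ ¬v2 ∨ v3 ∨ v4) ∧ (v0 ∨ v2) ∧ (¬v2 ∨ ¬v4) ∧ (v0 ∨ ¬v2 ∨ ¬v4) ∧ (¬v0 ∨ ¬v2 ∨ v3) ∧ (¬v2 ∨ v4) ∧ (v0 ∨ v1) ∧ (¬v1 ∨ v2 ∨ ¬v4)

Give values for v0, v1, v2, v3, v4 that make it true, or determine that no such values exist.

Try v0 = False:
  (v0 ∨ v2) forces v2 = True.
  (¬v2 ∨ ¬v4) forces v4 = False.
  clause (¬v2 ∨ v4) is falsified — backtrack.
So v0 = True.
Set v1 = True.
Set v2 = False.
  then (¬v1 ∨ v2 ∨ ¬v4) forces v4 = False.
Set v3 = True.
All clauses satisfied.

v0: True, v1: True, v2: False, v3: True, v4: False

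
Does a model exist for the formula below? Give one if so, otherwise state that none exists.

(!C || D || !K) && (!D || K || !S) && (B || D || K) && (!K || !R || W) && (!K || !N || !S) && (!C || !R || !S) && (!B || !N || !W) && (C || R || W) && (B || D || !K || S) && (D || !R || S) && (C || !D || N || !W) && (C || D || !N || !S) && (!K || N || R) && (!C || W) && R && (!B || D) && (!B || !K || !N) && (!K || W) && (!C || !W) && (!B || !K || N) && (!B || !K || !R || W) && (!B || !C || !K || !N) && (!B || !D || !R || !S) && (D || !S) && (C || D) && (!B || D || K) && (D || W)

Unit clause (R) forces R = True.
Try C = True:
  (!C || !R || !S) forces S = False.
  (D || !R || S) forces D = True.
  (!C || W) forces W = True.
  clause (!C || !W) is falsified — backtrack.
So C = False.
  then (C || D) forces D = True.
Set N = True.
Set K = False.
  then (!D || K || !S) forces S = False.
Set B = True.
  then (!B || !N || !W) forces W = False.
All clauses satisfied.

C=F, R=T, N=T, K=F, S=F, B=T, W=F, D=T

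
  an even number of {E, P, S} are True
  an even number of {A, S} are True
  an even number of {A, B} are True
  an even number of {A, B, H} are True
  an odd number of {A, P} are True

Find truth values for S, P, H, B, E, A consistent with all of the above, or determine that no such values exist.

S=F, P=T, H=F, B=F, E=T, A=F

{E, P, S}: 2 true → even ✓
{A, S}: 0 true → even ✓
{A, B}: 0 true → even ✓
{A, B, H}: 0 true → even ✓
{A, P}: 1 true → odd ✓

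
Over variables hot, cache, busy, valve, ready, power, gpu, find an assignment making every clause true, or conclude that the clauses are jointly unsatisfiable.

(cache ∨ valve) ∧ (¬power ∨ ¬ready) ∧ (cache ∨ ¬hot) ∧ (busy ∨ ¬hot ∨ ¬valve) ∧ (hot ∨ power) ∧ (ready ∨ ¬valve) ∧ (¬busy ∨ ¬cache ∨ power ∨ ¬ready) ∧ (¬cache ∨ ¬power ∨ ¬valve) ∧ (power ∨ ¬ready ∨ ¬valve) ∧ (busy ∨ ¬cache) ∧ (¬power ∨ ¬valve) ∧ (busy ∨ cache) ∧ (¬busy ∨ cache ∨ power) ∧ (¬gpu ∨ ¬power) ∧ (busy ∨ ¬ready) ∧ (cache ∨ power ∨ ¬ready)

Set hot = True.
  then (cache ∨ ¬hot) forces cache = True.
  then (busy ∨ ¬cache) forces busy = True.
Try valve = True:
  (ready ∨ ¬valve) forces ready = True.
  (¬power ∨ ¬ready) forces power = False.
  clause (¬busy ∨ ¬cache ∨ power ∨ ¬ready) is falsified — backtrack.
So valve = False.
Set ready = False.
Set power = False.
Set gpu = False.
All clauses satisfied.

hot = True; cache = True; busy = True; valve = False; ready = False; power = False; gpu = False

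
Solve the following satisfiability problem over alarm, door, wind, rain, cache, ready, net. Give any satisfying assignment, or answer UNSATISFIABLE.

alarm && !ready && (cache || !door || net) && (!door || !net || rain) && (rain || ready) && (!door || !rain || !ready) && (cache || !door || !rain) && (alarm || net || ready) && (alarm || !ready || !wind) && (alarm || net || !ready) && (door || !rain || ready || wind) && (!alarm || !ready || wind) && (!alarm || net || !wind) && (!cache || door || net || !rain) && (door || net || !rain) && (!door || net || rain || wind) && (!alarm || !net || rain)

alarm = True, door = False, wind = True, rain = True, cache = False, ready = False, net = True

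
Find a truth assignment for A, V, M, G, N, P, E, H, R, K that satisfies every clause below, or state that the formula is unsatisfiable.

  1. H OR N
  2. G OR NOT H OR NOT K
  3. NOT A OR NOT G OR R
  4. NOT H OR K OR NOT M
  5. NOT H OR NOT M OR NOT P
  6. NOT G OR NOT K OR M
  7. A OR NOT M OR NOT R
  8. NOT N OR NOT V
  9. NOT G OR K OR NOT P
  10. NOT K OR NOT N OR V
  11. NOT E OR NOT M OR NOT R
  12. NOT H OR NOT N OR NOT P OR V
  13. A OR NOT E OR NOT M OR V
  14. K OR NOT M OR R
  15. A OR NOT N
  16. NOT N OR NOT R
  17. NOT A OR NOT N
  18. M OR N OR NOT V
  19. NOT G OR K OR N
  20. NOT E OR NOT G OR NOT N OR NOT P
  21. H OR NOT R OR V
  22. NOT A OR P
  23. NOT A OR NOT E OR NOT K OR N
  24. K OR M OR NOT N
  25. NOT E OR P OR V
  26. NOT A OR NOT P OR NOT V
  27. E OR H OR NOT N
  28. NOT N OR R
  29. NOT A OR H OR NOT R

A: True, V: False, M: False, G: False, N: False, P: True, E: True, H: True, R: True, K: False

Set A = True.
  then (NOT A OR NOT N) forces N = False.
  then (NOT A OR P) forces P = True.
  then (NOT A OR NOT P OR NOT V) forces V = False.
  then (H OR N) forces H = True.
  then (NOT H OR NOT M OR NOT P) forces M = False.
Set G = False.
  then (G OR NOT H OR NOT K) forces K = False.
Set E = True.
Set R = True.
All clauses satisfied.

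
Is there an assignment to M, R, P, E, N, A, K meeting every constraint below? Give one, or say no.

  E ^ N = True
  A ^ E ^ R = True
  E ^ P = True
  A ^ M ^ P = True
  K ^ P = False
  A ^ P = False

M = True; R = False; P = False; E = True; N = False; A = False; K = False

E ^ N = T ^ F = True ✓
A ^ E ^ R = F ^ T ^ F = True ✓
E ^ P = T ^ F = True ✓
A ^ M ^ P = F ^ T ^ F = True ✓
K ^ P = F ^ F = False ✓
A ^ P = F ^ F = False ✓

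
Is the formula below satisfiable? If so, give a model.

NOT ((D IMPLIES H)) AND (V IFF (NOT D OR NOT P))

H: False, P: True, D: True, V: False

  NOT ((D IMPLIES H)) = True
    D IMPLIES H = False
  V IFF (NOT D OR NOT P) = True
    NOT D OR NOT P = False
      NOT D = False
      NOT P = False
Both conjuncts True, so the formula holds.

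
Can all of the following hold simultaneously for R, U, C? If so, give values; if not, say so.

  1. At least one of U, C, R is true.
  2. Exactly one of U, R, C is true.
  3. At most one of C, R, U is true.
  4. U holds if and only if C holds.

R = True, U = False, C = False

  (1) {U, C, R}: 1 true — at least one ✓
  (2) {U, R, C}: 1 true — exactly one ✓
  (3) {C, R, U}: 1 true — at most one ✓
  (4) U=F, C=F — same ✓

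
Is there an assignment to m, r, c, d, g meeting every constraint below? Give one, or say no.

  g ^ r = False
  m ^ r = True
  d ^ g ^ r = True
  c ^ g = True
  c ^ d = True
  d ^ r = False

m = False; r = True; c = False; d = True; g = True

g ^ r = T ^ T = False ✓
m ^ r = F ^ T = True ✓
d ^ g ^ r = T ^ T ^ T = True ✓
c ^ g = F ^ T = True ✓
c ^ d = F ^ T = True ✓
d ^ r = T ^ T = False ✓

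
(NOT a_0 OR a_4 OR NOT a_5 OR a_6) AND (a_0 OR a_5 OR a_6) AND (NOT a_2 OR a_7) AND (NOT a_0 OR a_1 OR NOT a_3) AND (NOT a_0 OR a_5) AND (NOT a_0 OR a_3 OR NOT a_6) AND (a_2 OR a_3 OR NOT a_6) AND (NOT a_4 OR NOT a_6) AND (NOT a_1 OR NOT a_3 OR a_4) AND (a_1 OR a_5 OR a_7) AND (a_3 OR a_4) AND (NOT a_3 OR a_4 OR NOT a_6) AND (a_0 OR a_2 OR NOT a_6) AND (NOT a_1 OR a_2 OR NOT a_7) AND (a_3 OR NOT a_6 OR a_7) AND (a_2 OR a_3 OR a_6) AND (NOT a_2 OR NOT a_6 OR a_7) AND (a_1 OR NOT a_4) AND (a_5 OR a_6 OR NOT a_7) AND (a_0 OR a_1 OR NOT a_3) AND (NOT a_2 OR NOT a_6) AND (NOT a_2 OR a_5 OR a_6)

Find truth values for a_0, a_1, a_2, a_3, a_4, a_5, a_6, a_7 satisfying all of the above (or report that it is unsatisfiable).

a_0=F, a_1=T, a_2=T, a_3=T, a_4=T, a_5=T, a_6=F, a_7=T

Set a_0 = False.
Try a_1 = False:
  (a_1 OR NOT a_4) forces a_4 = False.
  (a_3 OR a_4) forces a_3 = True.
  clause (a_0 OR a_1 OR NOT a_3) is falsified — backtrack.
So a_1 = True.
Set a_2 = True.
  then (NOT a_2 OR a_7) forces a_7 = True.
  then (NOT a_2 OR NOT a_6) forces a_6 = False.
  then (NOT a_2 OR a_5 OR a_6) forces a_5 = True.
Set a_3 = True.
  then (NOT a_1 OR NOT a_3 OR a_4) forces a_4 = True.
All clauses satisfied.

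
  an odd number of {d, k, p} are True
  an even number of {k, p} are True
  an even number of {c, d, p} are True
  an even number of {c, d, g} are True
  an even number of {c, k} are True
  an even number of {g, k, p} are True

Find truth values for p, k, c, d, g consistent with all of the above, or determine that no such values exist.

The formula is unsatisfiable.

Adding constraints 1, 3, 5 mod 2: every variable appears an even number of times on the left, so the left side is 0.
But the right sides sum to 1 (mod 2). 0 ≠ 1 — the system is inconsistent.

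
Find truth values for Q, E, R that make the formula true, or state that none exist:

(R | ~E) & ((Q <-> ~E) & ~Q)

Q=F, E=T, R=T

  R | ~E = True
    ~E = False
  (Q <-> ~E) & ~Q = True
    Q <-> ~E = True
      ~E = False
    ~Q = True
Both conjuncts True, so the formula holds.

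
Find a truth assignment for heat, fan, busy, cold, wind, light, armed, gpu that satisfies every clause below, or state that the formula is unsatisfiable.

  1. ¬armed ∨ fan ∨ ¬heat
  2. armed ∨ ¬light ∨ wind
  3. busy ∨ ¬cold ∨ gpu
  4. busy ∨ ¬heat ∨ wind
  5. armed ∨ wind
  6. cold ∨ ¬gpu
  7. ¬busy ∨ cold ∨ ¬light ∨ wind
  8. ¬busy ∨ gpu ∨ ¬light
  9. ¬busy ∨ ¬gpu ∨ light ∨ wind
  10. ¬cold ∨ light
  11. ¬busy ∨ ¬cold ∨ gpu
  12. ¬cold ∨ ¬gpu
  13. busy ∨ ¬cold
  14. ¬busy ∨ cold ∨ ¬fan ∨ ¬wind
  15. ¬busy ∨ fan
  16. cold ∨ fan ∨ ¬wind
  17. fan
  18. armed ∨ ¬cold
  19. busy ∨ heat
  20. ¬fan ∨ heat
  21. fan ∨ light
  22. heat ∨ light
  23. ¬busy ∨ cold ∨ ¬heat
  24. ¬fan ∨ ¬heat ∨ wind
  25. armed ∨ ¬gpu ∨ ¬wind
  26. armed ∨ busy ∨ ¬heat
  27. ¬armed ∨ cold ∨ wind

Unit clause (fan) forces fan = True.
In (¬fan ∨ heat) only heat is left, so heat = True.
In (¬fan ∨ ¬heat ∨ wind) only wind is left, so wind = True.
Set busy = False.
  then (busy ∨ ¬cold) forces cold = False.
  then (armed ∨ busy ∨ ¬heat) forces armed = True.
  then (cold ∨ ¬gpu) forces gpu = False.
Set light = False.
All clauses satisfied.

heat = True, fan = True, busy = False, cold = False, wind = True, light = False, armed = True, gpu = False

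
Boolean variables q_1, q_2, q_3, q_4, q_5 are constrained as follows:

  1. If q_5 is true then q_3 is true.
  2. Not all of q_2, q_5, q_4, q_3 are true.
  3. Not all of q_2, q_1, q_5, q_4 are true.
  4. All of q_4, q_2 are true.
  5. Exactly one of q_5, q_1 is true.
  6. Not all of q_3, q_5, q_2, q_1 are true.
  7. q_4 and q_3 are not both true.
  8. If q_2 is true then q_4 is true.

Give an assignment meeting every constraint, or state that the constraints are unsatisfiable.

q_1=T, q_2=T, q_3=F, q_4=T, q_5=F

  (1) q_5=F ⇒ q_3: vacuous ✓
  (2) {q_2, q_5, q_4, q_3}: 2/4 true — not all ✓
  (3) {q_2, q_1, q_5, q_4}: 3/4 true — not all ✓
  (4) {q_4, q_2}: all 2 true ✓
  (5) {q_5, q_1}: 1 true — exactly one ✓
  (6) {q_3, q_5, q_2, q_1}: 2/4 true — not all ✓
  (7) q_4=T, q_3=F — not both ✓
  (8) q_2=T ⇒ q_4: T ✓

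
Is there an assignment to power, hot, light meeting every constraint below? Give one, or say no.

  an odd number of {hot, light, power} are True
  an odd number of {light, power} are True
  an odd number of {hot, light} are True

power: False, hot: False, light: True

{hot, light, power}: 1 true → odd ✓
{light, power}: 1 true → odd ✓
{hot, light}: 1 true → odd ✓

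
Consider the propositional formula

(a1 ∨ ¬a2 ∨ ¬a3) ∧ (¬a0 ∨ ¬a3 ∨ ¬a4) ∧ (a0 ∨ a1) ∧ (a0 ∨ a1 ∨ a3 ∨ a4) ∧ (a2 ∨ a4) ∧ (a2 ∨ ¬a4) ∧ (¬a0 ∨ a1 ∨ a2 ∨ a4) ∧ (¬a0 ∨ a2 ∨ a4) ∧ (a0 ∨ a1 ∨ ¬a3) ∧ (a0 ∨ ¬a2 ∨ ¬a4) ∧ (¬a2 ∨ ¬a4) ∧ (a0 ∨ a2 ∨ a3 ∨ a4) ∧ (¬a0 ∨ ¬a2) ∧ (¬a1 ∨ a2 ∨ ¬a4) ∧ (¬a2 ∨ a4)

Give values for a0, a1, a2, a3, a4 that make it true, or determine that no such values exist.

Case a2 = True:
  (¬a2 ∨ ¬a4) forces a4 = False.
  Clause (¬a2 ∨ a4) is falsified — contradiction.
Case a2 = False:
  (a2 ∨ a4) forces a4 = True.
  Clause (a2 ∨ ¬a4) is falsified — contradiction.
Both cases fail, so the formula is unsatisfiable.

The formula is unsatisfiable.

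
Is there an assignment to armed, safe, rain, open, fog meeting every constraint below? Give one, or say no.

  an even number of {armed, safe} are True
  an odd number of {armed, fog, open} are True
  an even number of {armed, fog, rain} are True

armed: True; safe: True; rain: True; open: False; fog: False

{armed, safe}: 2 true → even ✓
{armed, fog, open}: 1 true → odd ✓
{armed, fog, rain}: 2 true → even ✓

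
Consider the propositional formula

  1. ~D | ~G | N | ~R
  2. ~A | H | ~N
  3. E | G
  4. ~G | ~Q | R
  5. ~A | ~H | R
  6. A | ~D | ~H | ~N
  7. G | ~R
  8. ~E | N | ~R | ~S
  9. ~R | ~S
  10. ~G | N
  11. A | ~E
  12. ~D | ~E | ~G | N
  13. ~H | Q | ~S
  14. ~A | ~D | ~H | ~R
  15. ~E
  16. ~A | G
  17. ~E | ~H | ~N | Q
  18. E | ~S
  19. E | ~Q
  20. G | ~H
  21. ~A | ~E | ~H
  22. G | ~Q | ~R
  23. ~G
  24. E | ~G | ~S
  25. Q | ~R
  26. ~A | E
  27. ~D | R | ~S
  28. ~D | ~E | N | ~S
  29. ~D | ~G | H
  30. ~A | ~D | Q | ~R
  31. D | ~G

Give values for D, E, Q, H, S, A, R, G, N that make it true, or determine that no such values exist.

Case E = True:
  Clause (~E) is falsified — contradiction.
Case E = False:
  (E | G) forces G = True.
  Clause (~G) is falsified — contradiction.
Both cases fail, so the formula is unsatisfiable.

UNSATISFIABLE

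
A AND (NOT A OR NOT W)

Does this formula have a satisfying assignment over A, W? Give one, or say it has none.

A = True, W = False

  NOT A OR NOT W = True
    NOT A = False
    NOT W = True
Both conjuncts True, so the formula holds.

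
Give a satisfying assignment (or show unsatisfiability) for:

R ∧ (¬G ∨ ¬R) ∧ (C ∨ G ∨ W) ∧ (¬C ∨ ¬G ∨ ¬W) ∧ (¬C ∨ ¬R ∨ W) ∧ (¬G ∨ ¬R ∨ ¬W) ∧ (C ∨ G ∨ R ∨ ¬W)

C: True; R: True; W: True; G: False

Unit clause (R) forces R = True.
In (¬G ∨ ¬R) only ¬G is left, so G = False.
Set C = True.
  then (¬C ∨ ¬R ∨ W) forces W = True.
Check each clause:
  (R): R holds.
  (¬G ∨ ¬R): ¬G holds.
  (C ∨ G ∨ W): C holds.
  (¬C ∨ ¬G ∨ ¬W): ¬G holds.
  (¬C ∨ ¬R ∨ W): W holds.
  (¬G ∨ ¬R ∨ ¬W): ¬G holds.
  (C ∨ G ∨ R ∨ ¬W): C holds.
All clauses satisfied.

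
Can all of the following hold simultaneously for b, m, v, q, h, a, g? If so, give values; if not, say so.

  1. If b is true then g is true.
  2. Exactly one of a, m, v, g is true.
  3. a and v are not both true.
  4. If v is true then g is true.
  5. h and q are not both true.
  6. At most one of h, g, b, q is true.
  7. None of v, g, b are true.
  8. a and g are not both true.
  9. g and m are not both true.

b = False, m = True, v = False, q = False, h = True, a = False, g = False

  (1) b=F ⇒ g: vacuous ✓
  (2) {a, m, v, g}: 1 true — exactly one ✓
  (3) a=F, v=F — not both ✓
  (4) v=F ⇒ g: vacuous ✓
  (5) h=T, q=F — not both ✓
  (6) {h, g, b, q}: 1 true — at most one ✓
  (7) {v, g, b}: 0 true — none ✓
  (8) a=F, g=F — not both ✓
  (9) g=F, m=T — not both ✓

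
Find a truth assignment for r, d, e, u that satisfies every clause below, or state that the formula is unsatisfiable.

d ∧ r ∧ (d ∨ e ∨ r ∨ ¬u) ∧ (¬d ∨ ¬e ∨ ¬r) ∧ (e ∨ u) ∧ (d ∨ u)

r = True, d = True, e = False, u = True

Unit clause (d) forces d = True.
Unit clause (r) forces r = True.
In (¬d ∨ ¬e ∨ ¬r) only ¬e is left, so e = False.
In (e ∨ u) only u is left, so u = True.
Check each clause:
  (d): d holds.
  (r): r holds.
  (d ∨ e ∨ r ∨ ¬u): d holds.
  (¬d ∨ ¬e ∨ ¬r): ¬e holds.
  (e ∨ u): u holds.
  (d ∨ u): d holds.
All clauses satisfied.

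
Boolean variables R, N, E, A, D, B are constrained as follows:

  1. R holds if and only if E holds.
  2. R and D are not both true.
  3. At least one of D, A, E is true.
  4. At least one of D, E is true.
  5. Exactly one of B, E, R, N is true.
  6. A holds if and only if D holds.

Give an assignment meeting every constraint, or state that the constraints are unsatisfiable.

R = False; N = True; E = False; A = True; D = True; B = False

  (1) R=F, E=F — same ✓
  (2) R=F, D=T — not both ✓
  (3) {D, A, E}: 2 true — at least one ✓
  (4) {D, E}: 1 true — at least one ✓
  (5) {B, E, R, N}: 1 true — exactly one ✓
  (6) A=T, D=T — same ✓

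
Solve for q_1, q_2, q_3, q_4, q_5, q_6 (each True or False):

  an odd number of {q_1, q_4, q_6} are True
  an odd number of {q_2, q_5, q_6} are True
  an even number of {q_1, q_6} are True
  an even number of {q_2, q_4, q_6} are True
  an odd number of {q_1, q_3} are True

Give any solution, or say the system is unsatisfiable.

q_1: False, q_2: True, q_3: True, q_4: True, q_5: False, q_6: False

{q_1, q_4, q_6}: 1 true → odd ✓
{q_2, q_5, q_6}: 1 true → odd ✓
{q_1, q_6}: 0 true → even ✓
{q_2, q_4, q_6}: 2 true → even ✓
{q_1, q_3}: 1 true → odd ✓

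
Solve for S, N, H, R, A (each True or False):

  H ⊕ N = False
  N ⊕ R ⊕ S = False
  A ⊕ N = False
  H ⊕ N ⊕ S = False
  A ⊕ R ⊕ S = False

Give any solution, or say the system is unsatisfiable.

S = False; N = True; H = True; R = True; A = True

H ⊕ N = T ⊕ T = False ✓
N ⊕ R ⊕ S = T ⊕ T ⊕ F = False ✓
A ⊕ N = T ⊕ T = False ✓
H ⊕ N ⊕ S = T ⊕ T ⊕ F = False ✓
A ⊕ R ⊕ S = T ⊕ T ⊕ F = False ✓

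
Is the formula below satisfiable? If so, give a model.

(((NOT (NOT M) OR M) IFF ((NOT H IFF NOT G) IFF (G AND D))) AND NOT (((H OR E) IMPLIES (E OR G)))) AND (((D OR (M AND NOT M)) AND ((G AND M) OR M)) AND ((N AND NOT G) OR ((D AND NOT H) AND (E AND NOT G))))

H = True; E = False; N = True; M = True; G = False; D = True

  ((NOT (NOT M) OR M) IFF ((NOT H IFF NOT G) IFF (G AND D))) AND NOT (((H OR E) IMPLIES (E OR G))) = True
    (NOT (NOT M) OR M) IFF ((NOT H IFF NOT G) IFF (G AND D)) = True
      NOT (NOT M) OR M = True
        NOT (NOT M) = True
          NOT M = False
      (NOT H IFF NOT G) IFF (G AND D) = True
        NOT H IFF NOT G = False
          NOT H = False
          NOT G = True
        G AND D = False
    NOT (((H OR E) IMPLIES (E OR G))) = True
      (H OR E) IMPLIES (E OR G) = False
        H OR E = True
        E OR G = False
  ((D OR (M AND NOT M)) AND ((G AND M) OR M)) AND ((N AND NOT G) OR ((D AND NOT H) AND (E AND NOT G))) = True
    (D OR (M AND NOT M)) AND ((G AND M) OR M) = True
      D OR (M AND NOT M) = True
        M AND NOT M = False
          NOT M = False
      (G AND M) OR M = True
        G AND M = False
    (N AND NOT G) OR ((D AND NOT H) AND (E AND NOT G)) = True
      N AND NOT G = True
        NOT G = True
      (D AND NOT H) AND (E AND NOT G) = False
        D AND NOT H = False
          NOT H = False
        E AND NOT G = False
          NOT G = True
Both conjuncts True, so the formula holds.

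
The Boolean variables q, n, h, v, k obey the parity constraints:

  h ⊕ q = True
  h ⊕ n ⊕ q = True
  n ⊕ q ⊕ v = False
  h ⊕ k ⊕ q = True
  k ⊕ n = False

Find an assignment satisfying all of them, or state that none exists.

q=T, n=F, h=F, v=T, k=F

h ⊕ q = F ⊕ T = True ✓
h ⊕ n ⊕ q = F ⊕ F ⊕ T = True ✓
n ⊕ q ⊕ v = F ⊕ T ⊕ T = False ✓
h ⊕ k ⊕ q = F ⊕ F ⊕ T = True ✓
k ⊕ n = F ⊕ F = False ✓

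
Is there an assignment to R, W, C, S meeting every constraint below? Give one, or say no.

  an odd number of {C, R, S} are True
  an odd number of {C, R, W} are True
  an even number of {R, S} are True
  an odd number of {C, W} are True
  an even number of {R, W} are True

R=F, W=F, C=T, S=F

{C, R, S}: 1 true → odd ✓
{C, R, W}: 1 true → odd ✓
{R, S}: 0 true → even ✓
{C, W}: 1 true → odd ✓
{R, W}: 0 true → even ✓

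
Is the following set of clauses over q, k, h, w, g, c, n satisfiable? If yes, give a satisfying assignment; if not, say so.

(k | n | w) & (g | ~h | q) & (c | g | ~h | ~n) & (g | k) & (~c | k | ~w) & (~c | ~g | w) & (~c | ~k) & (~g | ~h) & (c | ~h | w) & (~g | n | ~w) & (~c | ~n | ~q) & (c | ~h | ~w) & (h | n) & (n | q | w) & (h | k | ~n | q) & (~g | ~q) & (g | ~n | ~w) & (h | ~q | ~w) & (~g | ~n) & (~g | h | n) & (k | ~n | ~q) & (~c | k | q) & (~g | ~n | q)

Set q = True.
  then (~g | ~q) forces g = False.
  then (g | k) forces k = True.
  then (~c | ~k) forces c = False.
Try h = True:
  (c | g | ~h | ~n) forces n = False.
  (c | ~h | w) forces w = True.
  clause (c | ~h | ~w) is falsified — backtrack.
So h = False.
  then (h | n) forces n = True.
  then (g | ~n | ~w) forces w = False.
All clauses satisfied.

q = True, k = True, h = False, w = False, g = False, c = False, n = True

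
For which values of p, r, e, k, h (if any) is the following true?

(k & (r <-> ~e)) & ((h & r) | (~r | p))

p: True, r: False, e: True, k: True, h: False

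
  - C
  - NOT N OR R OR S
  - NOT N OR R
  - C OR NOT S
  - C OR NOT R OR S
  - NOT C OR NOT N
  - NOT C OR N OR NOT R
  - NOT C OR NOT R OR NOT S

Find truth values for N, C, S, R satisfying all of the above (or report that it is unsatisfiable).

Unit clause (C) forces C = True.
In (NOT C OR NOT N) only NOT N is left, so N = False.
In (NOT C OR N OR NOT R) only NOT R is left, so R = False.
Set S = True.
Check each clause:
  (C): C holds.
  (NOT N OR R OR S): NOT N holds.
  (NOT N OR R): NOT N holds.
  (C OR NOT S): C holds.
  (C OR NOT R OR S): C holds.
  (NOT C OR NOT N): NOT N holds.
  (NOT C OR N OR NOT R): NOT R holds.
  (NOT C OR NOT R OR NOT S): NOT R holds.
All clauses satisfied.

N=F, C=T, S=T, R=F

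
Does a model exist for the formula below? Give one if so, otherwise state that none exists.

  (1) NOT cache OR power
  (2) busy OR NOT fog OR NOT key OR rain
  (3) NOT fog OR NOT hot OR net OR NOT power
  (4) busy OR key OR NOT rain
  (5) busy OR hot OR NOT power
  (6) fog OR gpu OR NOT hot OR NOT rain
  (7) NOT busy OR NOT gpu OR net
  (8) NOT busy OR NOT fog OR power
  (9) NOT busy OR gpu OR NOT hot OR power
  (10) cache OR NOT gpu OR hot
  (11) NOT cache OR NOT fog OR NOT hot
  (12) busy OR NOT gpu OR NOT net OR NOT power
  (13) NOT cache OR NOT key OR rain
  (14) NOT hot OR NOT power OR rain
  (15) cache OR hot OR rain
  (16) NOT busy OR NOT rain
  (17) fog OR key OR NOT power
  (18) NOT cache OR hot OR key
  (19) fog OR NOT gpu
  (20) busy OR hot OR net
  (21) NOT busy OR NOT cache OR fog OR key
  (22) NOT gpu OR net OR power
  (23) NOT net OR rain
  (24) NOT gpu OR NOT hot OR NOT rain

Set net = True.
  then (NOT net OR rain) forces rain = True.
  then (NOT busy OR NOT rain) forces busy = False.
  then (busy OR key OR NOT rain) forces key = True.
Set fog = False.
  then (fog OR NOT gpu) forces gpu = False.
  then (fog OR gpu OR NOT hot OR NOT rain) forces hot = False.
  then (busy OR hot OR NOT power) forces power = False.
  then (NOT cache OR power) forces cache = False.
All clauses satisfied.

net = True, busy = False, fog = False, gpu = False, cache = False, power = False, rain = True, hot = False, key = True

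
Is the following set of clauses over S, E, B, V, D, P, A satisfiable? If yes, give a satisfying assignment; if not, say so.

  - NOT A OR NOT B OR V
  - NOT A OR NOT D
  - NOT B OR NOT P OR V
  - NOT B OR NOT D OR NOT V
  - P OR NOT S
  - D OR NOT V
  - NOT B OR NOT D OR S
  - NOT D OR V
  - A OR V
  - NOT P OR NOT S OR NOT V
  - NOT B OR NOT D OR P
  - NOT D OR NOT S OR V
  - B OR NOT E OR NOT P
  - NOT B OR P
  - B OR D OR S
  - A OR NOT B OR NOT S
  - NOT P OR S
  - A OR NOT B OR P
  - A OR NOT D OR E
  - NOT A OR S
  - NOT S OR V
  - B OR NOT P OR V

Set S = False.
  then (NOT P OR S) forces P = False.
  then (NOT A OR S) forces A = False.
  then (A OR V) forces V = True.
  then (NOT B OR P) forces B = False.
  then (B OR D OR S) forces D = True.
  then (A OR NOT D OR E) forces E = True.
All clauses satisfied.

S=F, E=T, B=F, V=T, D=T, P=F, A=F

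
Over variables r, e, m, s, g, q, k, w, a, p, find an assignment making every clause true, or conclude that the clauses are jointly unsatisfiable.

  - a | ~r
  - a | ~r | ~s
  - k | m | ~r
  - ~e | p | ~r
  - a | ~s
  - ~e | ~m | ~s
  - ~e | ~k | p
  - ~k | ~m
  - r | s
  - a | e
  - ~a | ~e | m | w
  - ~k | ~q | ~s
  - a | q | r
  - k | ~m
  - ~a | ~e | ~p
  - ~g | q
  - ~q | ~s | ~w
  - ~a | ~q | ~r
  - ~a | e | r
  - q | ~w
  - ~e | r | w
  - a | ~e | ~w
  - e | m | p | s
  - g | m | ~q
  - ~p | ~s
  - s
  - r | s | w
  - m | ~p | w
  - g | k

Unit clause (s) forces s = True.
In (a | ~s) only a is left, so a = True.
In (~p | ~s) only ~p is left, so p = False.
Set r = True.
  then (~e | p | ~r) forces e = False.
  then (~a | ~q | ~r) forces q = False.
  then (q | ~w) forces w = False.
  then (~g | q) forces g = False.
  then (g | k) forces k = True.
  then (~k | ~m) forces m = False.
All clauses satisfied.

r=T, e=F, m=F, s=T, g=F, q=F, k=T, w=F, a=T, p=F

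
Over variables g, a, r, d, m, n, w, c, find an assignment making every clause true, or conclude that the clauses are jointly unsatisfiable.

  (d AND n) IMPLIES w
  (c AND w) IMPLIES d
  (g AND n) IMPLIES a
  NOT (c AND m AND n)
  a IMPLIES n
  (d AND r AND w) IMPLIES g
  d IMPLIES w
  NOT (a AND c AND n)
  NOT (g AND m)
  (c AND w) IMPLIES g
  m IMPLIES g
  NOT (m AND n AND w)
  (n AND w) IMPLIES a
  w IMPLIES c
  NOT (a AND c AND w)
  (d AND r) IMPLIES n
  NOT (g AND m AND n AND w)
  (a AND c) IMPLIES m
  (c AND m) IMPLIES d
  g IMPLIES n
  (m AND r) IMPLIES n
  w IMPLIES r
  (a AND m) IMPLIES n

Set g = False.
  then (g OR NOT m) forces m = False.
Set a = False.
Set r = False.
  then (r OR NOT w) forces w = False.
  then (NOT d OR w) forces d = False.
Set n = False.
Set c = False.
All clauses satisfied.

g = False, a = False, r = False, d = False, m = False, n = False, w = False, c = False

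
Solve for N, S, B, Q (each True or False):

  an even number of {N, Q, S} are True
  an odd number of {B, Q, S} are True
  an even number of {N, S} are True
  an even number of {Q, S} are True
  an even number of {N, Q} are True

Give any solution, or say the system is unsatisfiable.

N = False; S = False; B = True; Q = False

{N, Q, S}: 0 true → even ✓
{B, Q, S}: 1 true → odd ✓
{N, S}: 0 true → even ✓
{Q, S}: 0 true → even ✓
{N, Q}: 0 true → even ✓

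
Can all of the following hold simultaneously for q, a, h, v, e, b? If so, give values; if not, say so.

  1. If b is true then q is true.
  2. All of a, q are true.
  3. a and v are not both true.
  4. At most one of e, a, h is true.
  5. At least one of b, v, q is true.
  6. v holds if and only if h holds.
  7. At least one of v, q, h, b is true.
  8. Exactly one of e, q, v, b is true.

q = True, a = True, h = False, v = False, e = False, b = False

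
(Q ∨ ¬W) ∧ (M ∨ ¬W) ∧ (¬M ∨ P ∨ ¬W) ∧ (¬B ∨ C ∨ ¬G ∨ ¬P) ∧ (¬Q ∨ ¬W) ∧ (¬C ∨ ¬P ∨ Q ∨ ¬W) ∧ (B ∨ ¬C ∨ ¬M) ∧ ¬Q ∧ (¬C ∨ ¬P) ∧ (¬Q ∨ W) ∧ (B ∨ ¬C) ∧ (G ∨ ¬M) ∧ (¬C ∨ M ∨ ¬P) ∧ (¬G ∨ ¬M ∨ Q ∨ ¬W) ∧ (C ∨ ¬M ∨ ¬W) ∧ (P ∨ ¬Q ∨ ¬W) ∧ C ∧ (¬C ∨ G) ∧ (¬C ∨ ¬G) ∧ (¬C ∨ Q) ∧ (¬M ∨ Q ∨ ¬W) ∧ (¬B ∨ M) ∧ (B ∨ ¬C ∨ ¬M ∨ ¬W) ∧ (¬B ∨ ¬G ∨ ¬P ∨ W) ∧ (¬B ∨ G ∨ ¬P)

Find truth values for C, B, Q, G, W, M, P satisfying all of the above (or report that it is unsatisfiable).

Case C = True:
  (¬Q) forces Q = False.
  Clause (¬C ∨ Q) is falsified — contradiction.
Case C = False:
  Clause (C) is falsified — contradiction.
Both cases fail, so the formula is unsatisfiable.

The formula is unsatisfiable.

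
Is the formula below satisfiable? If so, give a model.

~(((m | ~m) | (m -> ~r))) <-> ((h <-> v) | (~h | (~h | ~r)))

v = False, m = False, r = True, h = True

  ~(((m | ~m) | (m -> ~r))) <-> ((h <-> v) | (~h | (~h | ~r))) = True
    ~(((m | ~m) | (m -> ~r))) = False
      (m | ~m) | (m -> ~r) = True
        m | ~m = True
          ~m = True
        m -> ~r = True
          ~r = False
    (h <-> v) | (~h | (~h | ~r)) = False
      h <-> v = False
      ~h | (~h | ~r) = False
        ~h = False
        ~h | ~r = False
          ~h = False
          ~r = False
The formula evaluates to True.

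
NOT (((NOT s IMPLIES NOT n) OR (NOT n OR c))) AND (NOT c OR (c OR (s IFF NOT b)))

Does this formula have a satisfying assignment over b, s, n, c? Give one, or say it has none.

b = False, s = False, n = True, c = False

  NOT (((NOT s IMPLIES NOT n) OR (NOT n OR c))) = True
    (NOT s IMPLIES NOT n) OR (NOT n OR c) = False
      NOT s IMPLIES NOT n = False
        NOT s = True
        NOT n = False
      NOT n OR c = False
        NOT n = False
  NOT c OR (c OR (s IFF NOT b)) = True
    NOT c = True
    c OR (s IFF NOT b) = False
      s IFF NOT b = False
        NOT b = True
Both conjuncts True, so the formula holds.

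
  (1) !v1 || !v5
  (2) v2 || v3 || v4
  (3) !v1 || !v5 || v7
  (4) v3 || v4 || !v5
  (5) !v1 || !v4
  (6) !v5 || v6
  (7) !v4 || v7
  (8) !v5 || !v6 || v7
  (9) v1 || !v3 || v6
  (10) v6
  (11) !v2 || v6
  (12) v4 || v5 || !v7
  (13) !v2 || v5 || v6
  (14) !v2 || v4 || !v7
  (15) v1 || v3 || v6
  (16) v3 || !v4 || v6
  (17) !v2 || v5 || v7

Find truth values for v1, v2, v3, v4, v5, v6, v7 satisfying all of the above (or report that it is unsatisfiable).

Unit clause (v6) forces v6 = True.
Set v1 = True.
  then (!v1 || !v5) forces v5 = False.
  then (!v1 || !v4) forces v4 = False.
  then (v4 || v5 || !v7) forces v7 = False.
  then (!v2 || v5 || v7) forces v2 = False.
  then (v2 || v3 || v4) forces v3 = True.
All clauses satisfied.

v1 = True, v2 = False, v3 = True, v4 = False, v5 = False, v6 = True, v7 = False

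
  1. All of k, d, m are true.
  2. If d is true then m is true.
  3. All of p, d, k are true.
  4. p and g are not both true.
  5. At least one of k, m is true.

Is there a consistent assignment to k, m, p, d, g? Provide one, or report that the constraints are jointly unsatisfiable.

k = True, m = True, p = True, d = True, g = False

  (1) {k, d, m}: all 3 true ✓
  (2) d=T ⇒ m: T ✓
  (3) {p, d, k}: all 3 true ✓
  (4) p=T, g=F — not both ✓
  (5) {k, m}: 2 true — at least one ✓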